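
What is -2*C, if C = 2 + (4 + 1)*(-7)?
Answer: 66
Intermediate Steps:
C = -33 (C = 2 + 5*(-7) = 2 - 35 = -33)
-2*C = -2*(-33) = 66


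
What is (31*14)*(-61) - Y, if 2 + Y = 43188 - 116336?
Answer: 46676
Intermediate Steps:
Y = -73150 (Y = -2 + (43188 - 116336) = -2 - 73148 = -73150)
(31*14)*(-61) - Y = (31*14)*(-61) - 1*(-73150) = 434*(-61) + 73150 = -26474 + 73150 = 46676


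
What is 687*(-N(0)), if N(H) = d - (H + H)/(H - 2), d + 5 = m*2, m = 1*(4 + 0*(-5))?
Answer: -2061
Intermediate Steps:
m = 4 (m = 1*(4 + 0) = 1*4 = 4)
d = 3 (d = -5 + 4*2 = -5 + 8 = 3)
N(H) = 3 - 2*H/(-2 + H) (N(H) = 3 - (H + H)/(H - 2) = 3 - 2*H/(-2 + H))
687*(-N(0)) = 687*(-(-6 + 0)/(-2 + 0)) = 687*(-(-6)/(-2)) = 687*(-(-1)*(-6)/2) = 687*(-1*3) = 687*(-3) = -2061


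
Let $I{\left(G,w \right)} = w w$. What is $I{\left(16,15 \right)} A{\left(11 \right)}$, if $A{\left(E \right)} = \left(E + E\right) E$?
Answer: $54450$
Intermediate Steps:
$A{\left(E \right)} = 2 E^{2}$ ($A{\left(E \right)} = 2 E E = 2 E^{2}$)
$I{\left(G,w \right)} = w^{2}$
$I{\left(16,15 \right)} A{\left(11 \right)} = 15^{2} \cdot 2 \cdot 11^{2} = 225 \cdot 2 \cdot 121 = 225 \cdot 242 = 54450$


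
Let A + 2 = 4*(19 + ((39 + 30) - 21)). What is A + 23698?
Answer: 23964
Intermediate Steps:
A = 266 (A = -2 + 4*(19 + ((39 + 30) - 21)) = -2 + 4*(19 + (69 - 21)) = -2 + 4*(19 + 48) = -2 + 4*67 = -2 + 268 = 266)
A + 23698 = 266 + 23698 = 23964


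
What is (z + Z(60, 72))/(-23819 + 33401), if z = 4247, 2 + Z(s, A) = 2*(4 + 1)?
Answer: 4255/9582 ≈ 0.44406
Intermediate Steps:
Z(s, A) = 8 (Z(s, A) = -2 + 2*(4 + 1) = -2 + 2*5 = -2 + 10 = 8)
(z + Z(60, 72))/(-23819 + 33401) = (4247 + 8)/(-23819 + 33401) = 4255/9582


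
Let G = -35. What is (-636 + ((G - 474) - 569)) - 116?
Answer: -1830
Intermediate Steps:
(-636 + ((G - 474) - 569)) - 116 = (-636 + ((-35 - 474) - 569)) - 116 = (-636 + (-509 - 569)) - 116 = (-636 - 1078) - 116 = -1714 - 116 = -1830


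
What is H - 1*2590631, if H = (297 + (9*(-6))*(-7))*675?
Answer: -2135006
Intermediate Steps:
H = 455625 (H = (297 - 54*(-7))*675 = (297 + 378)*675 = 675*675 = 455625)
H - 1*2590631 = 455625 - 1*2590631 = 455625 - 2590631 = -2135006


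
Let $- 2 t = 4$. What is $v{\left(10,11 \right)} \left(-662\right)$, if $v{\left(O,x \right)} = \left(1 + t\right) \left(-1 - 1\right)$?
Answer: $-1324$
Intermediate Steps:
$t = -2$ ($t = \left(- \frac{1}{2}\right) 4 = -2$)
$v{\left(O,x \right)} = 2$ ($v{\left(O,x \right)} = \left(1 - 2\right) \left(-1 - 1\right) = \left(-1\right) \left(-2\right) = 2$)
$v{\left(10,11 \right)} \left(-662\right) = 2 \left(-662\right) = -1324$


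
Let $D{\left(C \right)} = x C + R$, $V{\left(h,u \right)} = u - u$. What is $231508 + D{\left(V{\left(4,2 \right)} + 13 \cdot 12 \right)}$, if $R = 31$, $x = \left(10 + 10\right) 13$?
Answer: $272099$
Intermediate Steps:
$x = 260$ ($x = 20 \cdot 13 = 260$)
$V{\left(h,u \right)} = 0$
$D{\left(C \right)} = 31 + 260 C$ ($D{\left(C \right)} = 260 C + 31 = 31 + 260 C$)
$231508 + D{\left(V{\left(4,2 \right)} + 13 \cdot 12 \right)} = 231508 + \left(31 + 260 \left(0 + 13 \cdot 12\right)\right) = 231508 + \left(31 + 260 \left(0 + 156\right)\right) = 231508 + \left(31 + 260 \cdot 156\right) = 231508 + \left(31 + 40560\right) = 231508 + 40591 = 272099$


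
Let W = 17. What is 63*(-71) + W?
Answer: -4456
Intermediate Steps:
63*(-71) + W = 63*(-71) + 17 = -4473 + 17 = -4456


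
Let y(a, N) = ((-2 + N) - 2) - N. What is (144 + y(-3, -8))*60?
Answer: 8400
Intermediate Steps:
y(a, N) = -4 (y(a, N) = (-4 + N) - N = -4)
(144 + y(-3, -8))*60 = (144 - 4)*60 = 140*60 = 8400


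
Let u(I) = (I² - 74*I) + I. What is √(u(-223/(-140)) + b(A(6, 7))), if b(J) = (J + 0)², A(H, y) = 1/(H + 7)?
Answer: I*√376737339/1820 ≈ 10.665*I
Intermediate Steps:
A(H, y) = 1/(7 + H)
b(J) = J²
u(I) = I² - 73*I
√(u(-223/(-140)) + b(A(6, 7))) = √((-223/(-140))*(-73 - 223/(-140)) + (1/(7 + 6))²) = √((-223*(-1/140))*(-73 - 223*(-1/140)) + (1/13)²) = √(223*(-73 + 223/140)/140 + (1/13)²) = √((223/140)*(-9997/140) + 1/169) = √(-2229331/19600 + 1/169) = √(-376737339/3312400) = I*√376737339/1820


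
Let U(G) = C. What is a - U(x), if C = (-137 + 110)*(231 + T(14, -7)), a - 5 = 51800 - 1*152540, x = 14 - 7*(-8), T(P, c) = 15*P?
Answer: -88828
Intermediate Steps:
x = 70 (x = 14 + 56 = 70)
a = -100735 (a = 5 + (51800 - 1*152540) = 5 + (51800 - 152540) = 5 - 100740 = -100735)
C = -11907 (C = (-137 + 110)*(231 + 15*14) = -27*(231 + 210) = -27*441 = -11907)
U(G) = -11907
a - U(x) = -100735 - 1*(-11907) = -100735 + 11907 = -88828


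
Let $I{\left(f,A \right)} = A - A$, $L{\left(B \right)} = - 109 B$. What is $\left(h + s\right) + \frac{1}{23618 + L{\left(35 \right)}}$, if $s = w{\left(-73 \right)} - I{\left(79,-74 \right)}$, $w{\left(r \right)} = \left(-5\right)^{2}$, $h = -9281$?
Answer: $- \frac{183296567}{19803} \approx -9256.0$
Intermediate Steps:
$w{\left(r \right)} = 25$
$I{\left(f,A \right)} = 0$
$s = 25$ ($s = 25 - 0 = 25 + 0 = 25$)
$\left(h + s\right) + \frac{1}{23618 + L{\left(35 \right)}} = \left(-9281 + 25\right) + \frac{1}{23618 - 3815} = -9256 + \frac{1}{23618 - 3815} = -9256 + \frac{1}{19803} = - \frac{183296567}{19803}$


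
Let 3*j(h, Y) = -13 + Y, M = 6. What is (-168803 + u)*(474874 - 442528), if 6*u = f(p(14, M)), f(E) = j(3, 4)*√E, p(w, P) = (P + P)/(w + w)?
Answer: -5460101838 - 16173*√21/7 ≈ -5.4601e+9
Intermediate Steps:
j(h, Y) = -13/3 + Y/3 (j(h, Y) = (-13 + Y)/3 = -13/3 + Y/3)
p(w, P) = P/w (p(w, P) = (2*P)/((2*w)) = (2*P)*(1/(2*w)) = P/w)
f(E) = -3*√E (f(E) = (-13/3 + (⅓)*4)*√E = (-13/3 + 4/3)*√E = -3*√E)
u = -√21/14 (u = (-3*√21/7)/6 = -√21/14 ≈ -0.32733)
(-168803 + u)*(474874 - 442528) = (-168803 - √21/14)*(474874 - 442528) = (-168803 - √21/14)*32346 = -5460101838 - 16173*√21/7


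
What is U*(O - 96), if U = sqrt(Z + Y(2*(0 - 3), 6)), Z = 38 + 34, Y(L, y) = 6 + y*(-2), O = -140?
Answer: -236*sqrt(66) ≈ -1917.3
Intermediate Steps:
Y(L, y) = 6 - 2*y
Z = 72
U = sqrt(66) (U = sqrt(72 + (6 - 2*6)) = sqrt(72 + (6 - 12)) = sqrt(72 - 6) = sqrt(66) ≈ 8.1240)
U*(O - 96) = sqrt(66)*(-140 - 96) = sqrt(66)*(-236) = -236*sqrt(66)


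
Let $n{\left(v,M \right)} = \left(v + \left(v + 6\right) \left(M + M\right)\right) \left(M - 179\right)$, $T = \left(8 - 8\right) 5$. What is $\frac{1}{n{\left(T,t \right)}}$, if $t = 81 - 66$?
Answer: $- \frac{1}{29520} \approx -3.3875 \cdot 10^{-5}$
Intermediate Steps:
$T = 0$ ($T = 0 \cdot 5 = 0$)
$t = 15$ ($t = 81 - 66 = 15$)
$n{\left(v,M \right)} = \left(-179 + M\right) \left(v + 2 M \left(6 + v\right)\right)$ ($n{\left(v,M \right)} = \left(v + \left(6 + v\right) 2 M\right) \left(-179 + M\right) = \left(v + 2 M \left(6 + v\right)\right) \left(-179 + M\right) = \left(-179 + M\right) \left(v + 2 M \left(6 + v\right)\right)$)
$\frac{1}{n{\left(T,t \right)}} = \frac{1}{\left(-2148\right) 15 - 0 + 12 \cdot 15^{2} - 5355 \cdot 0 + 2 \cdot 0 \cdot 15^{2}} = \frac{1}{-32220 + 0 + 12 \cdot 225 + 0 + 2 \cdot 0 \cdot 225} = \frac{1}{-32220 + 0 + 2700 + 0 + 0} = \frac{1}{-29520} = - \frac{1}{29520}$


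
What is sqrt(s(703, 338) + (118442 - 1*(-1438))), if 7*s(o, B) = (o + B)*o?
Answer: sqrt(10996881)/7 ≈ 473.74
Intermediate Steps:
s(o, B) = o*(B + o)/7 (s(o, B) = ((o + B)*o)/7 = ((B + o)*o)/7 = (o*(B + o))/7 = o*(B + o)/7)
sqrt(s(703, 338) + (118442 - 1*(-1438))) = sqrt((1/7)*703*(338 + 703) + (118442 - 1*(-1438))) = sqrt((1/7)*703*1041 + (118442 + 1438)) = sqrt(731823/7 + 119880) = sqrt(1570983/7) = sqrt(10996881)/7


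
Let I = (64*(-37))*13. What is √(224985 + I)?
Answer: √194201 ≈ 440.68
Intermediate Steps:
I = -30784 (I = -2368*13 = -30784)
√(224985 + I) = √(224985 - 30784) = √194201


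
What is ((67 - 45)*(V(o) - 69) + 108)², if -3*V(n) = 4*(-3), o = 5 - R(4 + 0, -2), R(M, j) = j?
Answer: 1747684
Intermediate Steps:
o = 7 (o = 5 - 1*(-2) = 5 + 2 = 7)
V(n) = 4 (V(n) = -4*(-3)/3 = -⅓*(-12) = 4)
((67 - 45)*(V(o) - 69) + 108)² = ((67 - 45)*(4 - 69) + 108)² = (22*(-65) + 108)² = (-1430 + 108)² = (-1322)² = 1747684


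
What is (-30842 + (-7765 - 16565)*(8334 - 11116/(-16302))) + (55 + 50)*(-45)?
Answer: -551057530659/2717 ≈ -2.0282e+8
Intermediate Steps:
(-30842 + (-7765 - 16565)*(8334 - 11116/(-16302))) + (55 + 50)*(-45) = (-30842 - 24330*(8334 - 11116*(-1/16302))) + 105*(-45) = (-30842 - 24330*(8334 + 5558/8151)) - 4725 = (-30842 - 24330*67935992/8151) - 4725 = (-30842 - 550960895120/2717) - 4725 = -551044692834/2717 - 4725 = -551057530659/2717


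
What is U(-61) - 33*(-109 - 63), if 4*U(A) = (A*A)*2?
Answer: 15073/2 ≈ 7536.5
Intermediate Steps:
U(A) = A²/2 (U(A) = ((A*A)*2)/4 = (A²*2)/4 = (2*A²)/4 = A²/2)
U(-61) - 33*(-109 - 63) = (½)*(-61)² - 33*(-109 - 63) = (½)*3721 - 33*(-172) = 3721/2 - 1*(-5676) = 3721/2 + 5676 = 15073/2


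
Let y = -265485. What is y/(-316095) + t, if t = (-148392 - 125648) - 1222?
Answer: -5800578427/21073 ≈ -2.7526e+5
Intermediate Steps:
t = -275262 (t = -274040 - 1222 = -275262)
y/(-316095) + t = -265485/(-316095) - 275262 = -265485*(-1/316095) - 275262 = 17699/21073 - 275262 = -5800578427/21073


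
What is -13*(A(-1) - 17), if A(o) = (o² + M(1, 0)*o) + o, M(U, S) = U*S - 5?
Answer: 156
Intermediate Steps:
M(U, S) = -5 + S*U (M(U, S) = S*U - 5 = -5 + S*U)
A(o) = o² - 4*o (A(o) = (o² + (-5 + 0*1)*o) + o = (o² + (-5 + 0)*o) + o = (o² - 5*o) + o = o² - 4*o)
-13*(A(-1) - 17) = -13*(-(-4 - 1) - 17) = -13*(-1*(-5) - 17) = -13*(5 - 17) = -13*(-12) = 156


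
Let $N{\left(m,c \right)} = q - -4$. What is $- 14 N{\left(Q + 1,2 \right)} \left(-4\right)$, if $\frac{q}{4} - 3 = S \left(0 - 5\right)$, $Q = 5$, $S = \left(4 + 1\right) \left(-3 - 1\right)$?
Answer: $23296$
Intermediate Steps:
$S = -20$ ($S = 5 \left(-4\right) = -20$)
$q = 412$ ($q = 12 + 4 \left(- 20 \left(0 - 5\right)\right) = 12 + 4 \left(\left(-20\right) \left(-5\right)\right) = 12 + 4 \cdot 100 = 12 + 400 = 412$)
$N{\left(m,c \right)} = 416$ ($N{\left(m,c \right)} = 412 - -4 = 412 + 4 = 416$)
$- 14 N{\left(Q + 1,2 \right)} \left(-4\right) = \left(-14\right) 416 \left(-4\right) = \left(-5824\right) \left(-4\right) = 23296$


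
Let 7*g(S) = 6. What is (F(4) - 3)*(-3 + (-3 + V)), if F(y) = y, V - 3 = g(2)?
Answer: -15/7 ≈ -2.1429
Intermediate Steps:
g(S) = 6/7 (g(S) = (1/7)*6 = 6/7)
V = 27/7 (V = 3 + 6/7 = 27/7 ≈ 3.8571)
(F(4) - 3)*(-3 + (-3 + V)) = (4 - 3)*(-3 + (-3 + 27/7)) = 1*(-3 + 6/7) = 1*(-15/7) = -15/7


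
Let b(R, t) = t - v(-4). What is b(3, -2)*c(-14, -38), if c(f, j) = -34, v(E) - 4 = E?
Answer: 68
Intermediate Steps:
v(E) = 4 + E
b(R, t) = t (b(R, t) = t - (4 - 4) = t - 1*0 = t + 0 = t)
b(3, -2)*c(-14, -38) = -2*(-34) = 68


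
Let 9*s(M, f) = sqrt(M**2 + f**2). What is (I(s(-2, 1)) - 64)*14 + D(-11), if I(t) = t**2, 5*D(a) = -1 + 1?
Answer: -72506/81 ≈ -895.14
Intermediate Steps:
D(a) = 0 (D(a) = (-1 + 1)/5 = (1/5)*0 = 0)
s(M, f) = sqrt(M**2 + f**2)/9
(I(s(-2, 1)) - 64)*14 + D(-11) = ((sqrt((-2)**2 + 1**2)/9)**2 - 64)*14 + 0 = ((sqrt(4 + 1)/9)**2 - 64)*14 + 0 = ((sqrt(5)/9)**2 - 64)*14 + 0 = (5/81 - 64)*14 + 0 = -5179/81*14 + 0 = -72506/81 + 0 = -72506/81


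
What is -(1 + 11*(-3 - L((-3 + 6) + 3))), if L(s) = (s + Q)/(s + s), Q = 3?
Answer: 161/4 ≈ 40.250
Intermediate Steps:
L(s) = (3 + s)/(2*s) (L(s) = (s + 3)/(s + s) = (3 + s)/((2*s)) = (3 + s)*(1/(2*s)) = (3 + s)/(2*s))
-(1 + 11*(-3 - L((-3 + 6) + 3))) = -(1 + 11*(-3 - (3 + ((-3 + 6) + 3))/(2*((-3 + 6) + 3)))) = -(1 + 11*(-3 - (3 + (3 + 3))/(2*(3 + 3)))) = -(1 + 11*(-3 - (3 + 6)/(2*6))) = -(1 + 11*(-3 - 9/(2*6))) = -(1 + 11*(-3 - 1*¾)) = -(1 + 11*(-3 - ¾)) = -(1 + 11*(-15/4)) = -(1 - 165/4) = -1*(-161/4) = 161/4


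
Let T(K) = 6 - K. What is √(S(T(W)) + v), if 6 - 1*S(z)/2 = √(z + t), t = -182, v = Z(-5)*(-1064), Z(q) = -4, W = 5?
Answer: √(4268 - 2*I*√181) ≈ 65.33 - 0.2059*I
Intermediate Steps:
v = 4256 (v = -4*(-1064) = 4256)
S(z) = 12 - 2*√(-182 + z) (S(z) = 12 - 2*√(z - 182) = 12 - 2*√(-182 + z))
√(S(T(W)) + v) = √((12 - 2*√(-182 + (6 - 1*5))) + 4256) = √((12 - 2*√(-182 + (6 - 5))) + 4256) = √((12 - 2*√(-182 + 1)) + 4256) = √((12 - 2*I*√181) + 4256) = √(4268 - 2*I*√181)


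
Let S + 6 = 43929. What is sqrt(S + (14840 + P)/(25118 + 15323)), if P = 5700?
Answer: sqrt(71835776287103)/40441 ≈ 209.58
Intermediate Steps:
S = 43923 (S = -6 + 43929 = 43923)
sqrt(S + (14840 + P)/(25118 + 15323)) = sqrt(43923 + (14840 + 5700)/(25118 + 15323)) = sqrt(43923 + 20540/40441) = sqrt(1776310583/40441) = sqrt(71835776287103)/40441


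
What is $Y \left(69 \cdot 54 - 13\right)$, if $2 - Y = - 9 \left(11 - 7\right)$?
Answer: $141094$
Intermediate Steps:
$Y = 38$ ($Y = 2 - - 9 \left(11 - 7\right) = 2 - \left(-9\right) 4 = 2 - -36 = 2 + 36 = 38$)
$Y \left(69 \cdot 54 - 13\right) = 38 \left(69 \cdot 54 - 13\right) = 38 \left(3726 - 13\right) = 38 \cdot 3713 = 141094$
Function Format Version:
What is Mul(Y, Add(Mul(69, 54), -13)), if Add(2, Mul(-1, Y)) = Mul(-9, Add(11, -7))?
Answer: 141094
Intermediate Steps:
Y = 38 (Y = Add(2, Mul(-1, Mul(-9, Add(11, -7)))) = Add(2, Mul(-1, Mul(-9, 4))) = Add(2, Mul(-1, -36)) = Add(2, 36) = 38)
Mul(Y, Add(Mul(69, 54), -13)) = Mul(38, Add(Mul(69, 54), -13)) = Mul(38, Add(3726, -13)) = Mul(38, 3713) = 141094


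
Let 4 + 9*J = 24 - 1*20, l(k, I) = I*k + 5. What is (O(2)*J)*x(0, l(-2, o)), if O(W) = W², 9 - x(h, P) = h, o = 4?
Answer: 0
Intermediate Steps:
l(k, I) = 5 + I*k
J = 0 (J = -4/9 + (24 - 1*20)/9 = -4/9 + (24 - 20)/9 = -4/9 + (⅑)*4 = -4/9 + 4/9 = 0)
x(h, P) = 9 - h
(O(2)*J)*x(0, l(-2, o)) = (2²*0)*(9 - 1*0) = (4*0)*(9 + 0) = 0*9 = 0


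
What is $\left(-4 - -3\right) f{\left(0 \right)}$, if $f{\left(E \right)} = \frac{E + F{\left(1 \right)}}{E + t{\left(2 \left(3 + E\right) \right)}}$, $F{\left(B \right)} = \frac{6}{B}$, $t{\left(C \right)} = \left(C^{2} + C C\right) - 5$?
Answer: $- \frac{6}{67} \approx -0.089552$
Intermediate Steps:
$t{\left(C \right)} = -5 + 2 C^{2}$ ($t{\left(C \right)} = \left(C^{2} + C^{2}\right) - 5 = 2 C^{2} - 5 = -5 + 2 C^{2}$)
$f{\left(E \right)} = \frac{6 + E}{-5 + E + 2 \left(6 + 2 E\right)^{2}}$ ($f{\left(E \right)} = \frac{E + \frac{6}{1}}{E + \left(-5 + 2 \left(2 \left(3 + E\right)\right)^{2}\right)} = \frac{E + 6 \cdot 1}{E + \left(-5 + 2 \left(6 + 2 E\right)^{2}\right)} = \frac{E + 6}{-5 + E + 2 \left(6 + 2 E\right)^{2}} = \frac{6 + E}{-5 + E + 2 \left(6 + 2 E\right)^{2}}$)
$\left(-4 - -3\right) f{\left(0 \right)} = \left(-4 - -3\right) \frac{6 + 0}{-5 + 0 + 8 \left(3 + 0\right)^{2}} = \left(-4 + 3\right) \frac{1}{-5 + 0 + 8 \cdot 3^{2}} \cdot 6 = - \frac{6}{-5 + 0 + 8 \cdot 9} = - \frac{6}{-5 + 0 + 72} = - \frac{6}{67}$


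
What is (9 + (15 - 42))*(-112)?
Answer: 2016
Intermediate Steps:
(9 + (15 - 42))*(-112) = (9 - 27)*(-112) = -18*(-112) = 2016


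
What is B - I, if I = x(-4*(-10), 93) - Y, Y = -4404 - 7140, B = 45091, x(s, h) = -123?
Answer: 33670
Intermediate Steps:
Y = -11544
I = 11421 (I = -123 - 1*(-11544) = -123 + 11544 = 11421)
B - I = 45091 - 1*11421 = 45091 - 11421 = 33670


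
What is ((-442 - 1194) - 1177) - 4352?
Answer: -7165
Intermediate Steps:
((-442 - 1194) - 1177) - 4352 = (-1636 - 1177) - 4352 = -2813 - 4352 = -7165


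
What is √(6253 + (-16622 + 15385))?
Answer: 2*√1254 ≈ 70.824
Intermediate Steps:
√(6253 + (-16622 + 15385)) = √(6253 - 1237) = √5016 = 2*√1254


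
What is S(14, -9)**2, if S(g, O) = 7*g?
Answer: 9604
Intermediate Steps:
S(14, -9)**2 = (7*14)**2 = 98**2 = 9604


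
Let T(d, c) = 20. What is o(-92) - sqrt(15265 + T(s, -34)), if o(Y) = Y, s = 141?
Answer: -92 - sqrt(15285) ≈ -215.63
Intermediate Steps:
o(-92) - sqrt(15265 + T(s, -34)) = -92 - sqrt(15265 + 20) = -92 - sqrt(15285)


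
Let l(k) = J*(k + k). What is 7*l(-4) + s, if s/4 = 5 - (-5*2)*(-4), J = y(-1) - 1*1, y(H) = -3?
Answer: 84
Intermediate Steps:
J = -4 (J = -3 - 1*1 = -3 - 1 = -4)
s = -140 (s = 4*(5 - (-5*2)*(-4)) = 4*(5 - (-10)*(-4)) = 4*(5 - 1*40) = 4*(5 - 40) = 4*(-35) = -140)
l(k) = -8*k (l(k) = -4*(k + k) = -8*k)
7*l(-4) + s = 7*(-8*(-4)) - 140 = 7*32 - 140 = 224 - 140 = 84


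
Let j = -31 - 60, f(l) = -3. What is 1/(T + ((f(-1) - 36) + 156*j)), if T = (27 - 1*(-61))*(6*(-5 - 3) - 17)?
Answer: -1/19955 ≈ -5.0113e-5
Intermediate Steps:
j = -91
T = -5720 (T = (27 + 61)*(6*(-8) - 17) = 88*(-48 - 17) = 88*(-65) = -5720)
1/(T + ((f(-1) - 36) + 156*j)) = 1/(-5720 + ((-3 - 36) + 156*(-91))) = 1/(-5720 + (-39 - 14196)) = 1/(-5720 - 14235) = 1/(-19955) = -1/19955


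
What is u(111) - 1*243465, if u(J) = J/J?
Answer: -243464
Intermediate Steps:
u(J) = 1
u(111) - 1*243465 = 1 - 1*243465 = 1 - 243465 = -243464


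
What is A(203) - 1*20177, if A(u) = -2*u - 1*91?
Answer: -20674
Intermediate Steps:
A(u) = -91 - 2*u (A(u) = -2*u - 91 = -91 - 2*u)
A(203) - 1*20177 = (-91 - 2*203) - 1*20177 = (-91 - 406) - 20177 = -497 - 20177 = -20674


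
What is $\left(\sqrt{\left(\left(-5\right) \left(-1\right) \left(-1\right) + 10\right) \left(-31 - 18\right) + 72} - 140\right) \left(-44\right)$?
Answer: $6160 - 44 i \sqrt{173} \approx 6160.0 - 578.73 i$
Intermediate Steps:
$\left(\sqrt{\left(\left(-5\right) \left(-1\right) \left(-1\right) + 10\right) \left(-31 - 18\right) + 72} - 140\right) \left(-44\right) = \left(\sqrt{\left(5 \left(-1\right) + 10\right) \left(-49\right) + 72} - 140\right) \left(-44\right) = \left(\sqrt{\left(-5 + 10\right) \left(-49\right) + 72} - 140\right) \left(-44\right) = \left(\sqrt{5 \left(-49\right) + 72} - 140\right) \left(-44\right) = \left(\sqrt{-245 + 72} - 140\right) \left(-44\right) = \left(\sqrt{-173} - 140\right) \left(-44\right) = \left(i \sqrt{173} - 140\right) \left(-44\right) = \left(-140 + i \sqrt{173}\right) \left(-44\right) = 6160 - 44 i \sqrt{173}$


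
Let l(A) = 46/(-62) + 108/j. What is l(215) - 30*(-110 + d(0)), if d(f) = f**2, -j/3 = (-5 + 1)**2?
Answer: 408829/124 ≈ 3297.0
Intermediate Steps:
j = -48 (j = -3*(-5 + 1)**2 = -3*(-4)**2 = -3*16 = -48)
l(A) = -371/124 (l(A) = 46/(-62) + 108/(-48) = 46*(-1/62) + 108*(-1/48) = -23/31 - 9/4 = -371/124)
l(215) - 30*(-110 + d(0)) = -371/124 - 30*(-110 + 0**2) = -371/124 - 30*(-110 + 0) = -371/124 - 30*(-110) = -371/124 - 1*(-3300) = -371/124 + 3300 = 408829/124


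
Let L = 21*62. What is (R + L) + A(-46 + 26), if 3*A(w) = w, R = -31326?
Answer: -90092/3 ≈ -30031.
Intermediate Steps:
L = 1302
A(w) = w/3
(R + L) + A(-46 + 26) = (-31326 + 1302) + (-46 + 26)/3 = -30024 + (1/3)*(-20) = -30024 - 20/3 = -90092/3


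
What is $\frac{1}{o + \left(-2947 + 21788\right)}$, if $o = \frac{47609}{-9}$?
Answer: $\frac{9}{121960} \approx 7.3795 \cdot 10^{-5}$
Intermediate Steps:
$o = - \frac{47609}{9}$ ($o = 47609 \left(- \frac{1}{9}\right) = - \frac{47609}{9} \approx -5289.9$)
$\frac{1}{o + \left(-2947 + 21788\right)} = \frac{1}{- \frac{47609}{9} + \left(-2947 + 21788\right)} = \frac{1}{- \frac{47609}{9} + 18841} = \frac{1}{\frac{121960}{9}} = \frac{9}{121960}$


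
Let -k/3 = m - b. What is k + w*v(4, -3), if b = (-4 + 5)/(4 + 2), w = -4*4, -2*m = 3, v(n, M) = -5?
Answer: 85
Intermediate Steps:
m = -3/2 (m = -1/2*3 = -3/2 ≈ -1.5000)
w = -16
b = 1/6 ≈ 0.16667
k = 5 (k = -3*(-3/2 - 1*1/6) = -3*(-3/2 - 1/6) = -3*(-5/3) = 5)
k + w*v(4, -3) = 5 - 16*(-5) = 5 + 80 = 85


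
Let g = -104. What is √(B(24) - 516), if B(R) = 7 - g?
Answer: 9*I*√5 ≈ 20.125*I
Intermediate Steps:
B(R) = 111 (B(R) = 7 - 1*(-104) = 7 + 104 = 111)
√(B(24) - 516) = √(111 - 516) = √(-405) = 9*I*√5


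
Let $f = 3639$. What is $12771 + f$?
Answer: $16410$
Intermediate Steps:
$12771 + f = 12771 + 3639 = 16410$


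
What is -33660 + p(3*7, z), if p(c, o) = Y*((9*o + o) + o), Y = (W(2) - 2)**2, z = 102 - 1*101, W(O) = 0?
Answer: -33616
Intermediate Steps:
z = 1 (z = 102 - 101 = 1)
Y = 4 (Y = (0 - 2)**2 = (-2)**2 = 4)
p(c, o) = 44*o (p(c, o) = 4*((9*o + o) + o) = 4*(10*o + o) = 4*(11*o) = 44*o)
-33660 + p(3*7, z) = -33660 + 44*1 = -33660 + 44 = -33616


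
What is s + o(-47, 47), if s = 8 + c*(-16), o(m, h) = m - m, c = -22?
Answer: 360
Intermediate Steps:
o(m, h) = 0
s = 360 (s = 8 - 22*(-16) = 8 + 352 = 360)
s + o(-47, 47) = 360 + 0 = 360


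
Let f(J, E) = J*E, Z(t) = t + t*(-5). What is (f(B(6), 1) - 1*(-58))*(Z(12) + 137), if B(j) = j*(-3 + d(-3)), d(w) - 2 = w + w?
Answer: 1424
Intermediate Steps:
d(w) = 2 + 2*w (d(w) = 2 + (w + w) = 2 + 2*w)
Z(t) = -4*t (Z(t) = t - 5*t = -4*t)
B(j) = -7*j (B(j) = j*(-3 + (2 + 2*(-3))) = j*(-3 + (2 - 6)) = j*(-3 - 4) = j*(-7) = -7*j)
f(J, E) = E*J
(f(B(6), 1) - 1*(-58))*(Z(12) + 137) = (1*(-7*6) - 1*(-58))*(-4*12 + 137) = (1*(-42) + 58)*(-48 + 137) = (-42 + 58)*89 = 16*89 = 1424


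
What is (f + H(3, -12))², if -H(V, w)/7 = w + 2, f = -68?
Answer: 4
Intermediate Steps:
H(V, w) = -14 - 7*w (H(V, w) = -7*(w + 2) = -7*(2 + w) = -14 - 7*w)
(f + H(3, -12))² = (-68 + (-14 - 7*(-12)))² = (-68 + (-14 + 84))² = (-68 + 70)² = 2² = 4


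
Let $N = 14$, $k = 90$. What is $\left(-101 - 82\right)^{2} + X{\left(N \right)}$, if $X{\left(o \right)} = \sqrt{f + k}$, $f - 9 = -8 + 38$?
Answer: $33489 + \sqrt{129} \approx 33500.0$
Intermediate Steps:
$f = 39$ ($f = 9 + \left(-8 + 38\right) = 9 + 30 = 39$)
$X{\left(o \right)} = \sqrt{129}$ ($X{\left(o \right)} = \sqrt{39 + 90} = \sqrt{129}$)
$\left(-101 - 82\right)^{2} + X{\left(N \right)} = \left(-101 - 82\right)^{2} + \sqrt{129} = \left(-183\right)^{2} + \sqrt{129} = 33489 + \sqrt{129}$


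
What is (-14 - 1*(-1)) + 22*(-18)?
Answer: -409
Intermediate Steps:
(-14 - 1*(-1)) + 22*(-18) = (-14 + 1) - 396 = -13 - 396 = -409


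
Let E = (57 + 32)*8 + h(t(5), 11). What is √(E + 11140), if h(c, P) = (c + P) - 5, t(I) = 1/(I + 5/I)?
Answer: 13*√2526/6 ≈ 108.90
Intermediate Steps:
h(c, P) = -5 + P + c (h(c, P) = (P + c) - 5 = -5 + P + c)
E = 4309/6 (E = (57 + 32)*8 + (-5 + 11 + 5/(5 + 5²)) = 89*8 + (-5 + 11 + 5/(5 + 25)) = 712 + (-5 + 11 + 5/30) = 712 + (-5 + 11 + 5*(1/30)) = 712 + (-5 + 11 + ⅙) = 712 + 37/6 = 4309/6 ≈ 718.17)
√(E + 11140) = √(4309/6 + 11140) = √(71149/6) = 13*√2526/6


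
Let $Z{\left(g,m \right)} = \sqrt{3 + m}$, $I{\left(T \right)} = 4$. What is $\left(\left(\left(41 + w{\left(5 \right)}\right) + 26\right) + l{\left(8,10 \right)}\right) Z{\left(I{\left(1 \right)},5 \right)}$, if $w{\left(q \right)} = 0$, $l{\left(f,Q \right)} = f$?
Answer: $150 \sqrt{2} \approx 212.13$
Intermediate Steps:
$\left(\left(\left(41 + w{\left(5 \right)}\right) + 26\right) + l{\left(8,10 \right)}\right) Z{\left(I{\left(1 \right)},5 \right)} = \left(\left(\left(41 + 0\right) + 26\right) + 8\right) \sqrt{3 + 5} = \left(\left(41 + 26\right) + 8\right) \sqrt{8} = \left(67 + 8\right) 2 \sqrt{2} = 75 \cdot 2 \sqrt{2} = 150 \sqrt{2}$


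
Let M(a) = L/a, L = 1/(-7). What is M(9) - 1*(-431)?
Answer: 27152/63 ≈ 430.98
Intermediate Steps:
L = -1/7 ≈ -0.14286
M(a) = -1/(7*a)
M(9) - 1*(-431) = -1/7/9 - 1*(-431) = -1/7*1/9 + 431 = -1/63 + 431 = 27152/63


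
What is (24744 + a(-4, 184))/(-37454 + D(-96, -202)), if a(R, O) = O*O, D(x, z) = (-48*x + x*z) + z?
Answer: -7325/1707 ≈ -4.2912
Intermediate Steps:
D(x, z) = z - 48*x + x*z
a(R, O) = O²
(24744 + a(-4, 184))/(-37454 + D(-96, -202)) = (24744 + 184²)/(-37454 + (-202 - 48*(-96) - 96*(-202))) = (24744 + 33856)/(-37454 + (-202 + 4608 + 19392)) = 58600/(-37454 + 23798) = 58600/(-13656) = 58600*(-1/13656) = -7325/1707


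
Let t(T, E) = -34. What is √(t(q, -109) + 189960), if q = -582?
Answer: √189926 ≈ 435.81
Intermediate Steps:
√(t(q, -109) + 189960) = √(-34 + 189960) = √189926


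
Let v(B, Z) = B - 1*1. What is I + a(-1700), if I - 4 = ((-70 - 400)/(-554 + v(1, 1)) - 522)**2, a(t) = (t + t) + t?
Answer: 20448509897/76729 ≈ 2.6650e+5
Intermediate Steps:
v(B, Z) = -1 + B (v(B, Z) = B - 1 = -1 + B)
a(t) = 3*t (a(t) = 2*t + t = 3*t)
I = 20839827797/76729 (I = 4 + ((-70 - 400)/(-554 + (-1 + 1)) - 522)**2 = 4 + (-470/(-554 + 0) - 522)**2 = 4 + (-470/(-554) - 522)**2 = 4 + (-470*(-1/554) - 522)**2 = 4 + (235/277 - 522)**2 = 4 + (-144359/277)**2 = 4 + 20839520881/76729 = 20839827797/76729 ≈ 2.7160e+5)
I + a(-1700) = 20839827797/76729 + 3*(-1700) = 20839827797/76729 - 5100 = 20448509897/76729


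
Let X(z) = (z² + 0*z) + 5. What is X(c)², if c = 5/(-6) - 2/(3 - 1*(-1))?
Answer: 3721/81 ≈ 45.938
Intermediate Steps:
c = -4/3 (c = 5*(-⅙) - 2/(3 + 1) = -⅚ - 2/4 = -⅚ - 2*¼ = -⅚ - ½ = -4/3 ≈ -1.3333)
X(z) = 5 + z² (X(z) = (z² + 0) + 5 = z² + 5 = 5 + z²)
X(c)² = (5 + (-4/3)²)² = (5 + 16/9)² = (61/9)² = 3721/81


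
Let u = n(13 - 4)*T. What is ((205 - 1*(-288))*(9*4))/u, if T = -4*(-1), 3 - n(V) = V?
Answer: -1479/2 ≈ -739.50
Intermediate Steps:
n(V) = 3 - V
T = 4
u = -24 (u = (3 - (13 - 4))*4 = (3 - 1*9)*4 = (3 - 9)*4 = -6*4 = -24)
((205 - 1*(-288))*(9*4))/u = ((205 - 1*(-288))*(9*4))/(-24) = ((205 + 288)*36)*(-1/24) = (493*36)*(-1/24) = 17748*(-1/24) = -1479/2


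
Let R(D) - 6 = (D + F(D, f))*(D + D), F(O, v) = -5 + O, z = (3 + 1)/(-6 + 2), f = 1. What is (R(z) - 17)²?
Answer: 9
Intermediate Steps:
z = -1 (z = 4/(-4) = 4*(-¼) = -1)
R(D) = 6 + 2*D*(-5 + 2*D) (R(D) = 6 + (D + (-5 + D))*(D + D) = 6 + (-5 + 2*D)*(2*D) = 6 + 2*D*(-5 + 2*D))
(R(z) - 17)² = ((6 - 10*(-1) + 4*(-1)²) - 17)² = ((6 + 10 + 4*1) - 17)² = ((6 + 10 + 4) - 17)² = (20 - 17)² = 3² = 9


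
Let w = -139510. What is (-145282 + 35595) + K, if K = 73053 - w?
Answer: 102876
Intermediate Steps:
K = 212563 (K = 73053 - 1*(-139510) = 73053 + 139510 = 212563)
(-145282 + 35595) + K = (-145282 + 35595) + 212563 = -109687 + 212563 = 102876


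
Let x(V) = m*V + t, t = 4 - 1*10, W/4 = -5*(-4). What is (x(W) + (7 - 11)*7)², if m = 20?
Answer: 2452356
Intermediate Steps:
W = 80 (W = 4*(-5*(-4)) = 4*20 = 80)
t = -6 (t = 4 - 10 = -6)
x(V) = -6 + 20*V (x(V) = 20*V - 6 = -6 + 20*V)
(x(W) + (7 - 11)*7)² = ((-6 + 20*80) + (7 - 11)*7)² = ((-6 + 1600) - 4*7)² = (1594 - 28)² = 1566² = 2452356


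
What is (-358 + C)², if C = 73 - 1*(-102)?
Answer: 33489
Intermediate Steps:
C = 175 (C = 73 + 102 = 175)
(-358 + C)² = (-358 + 175)² = (-183)² = 33489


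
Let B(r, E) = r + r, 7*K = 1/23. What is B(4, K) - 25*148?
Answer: -3692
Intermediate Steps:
K = 1/161 (K = (1/7)/23 = (1/7)*(1/23) = 1/161 ≈ 0.0062112)
B(r, E) = 2*r
B(4, K) - 25*148 = 2*4 - 25*148 = 8 - 3700 = -3692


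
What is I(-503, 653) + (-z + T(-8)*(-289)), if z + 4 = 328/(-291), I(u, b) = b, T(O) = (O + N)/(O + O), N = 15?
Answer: 3652933/4656 ≈ 784.56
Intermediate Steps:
T(O) = (15 + O)/(2*O) (T(O) = (O + 15)/(O + O) = (15 + O)/((2*O)) = (15 + O)*(1/(2*O)) = (15 + O)/(2*O))
z = -1492/291 (z = -4 + 328/(-291) = -4 + 328*(-1/291) = -4 - 328/291 = -1492/291 ≈ -5.1272)
I(-503, 653) + (-z + T(-8)*(-289)) = 653 + (-1*(-1492/291) + ((½)*(15 - 8)/(-8))*(-289)) = 653 + (1492/291 + ((½)*(-⅛)*7)*(-289)) = 653 + (1492/291 - 7/16*(-289)) = 653 + (1492/291 + 2023/16) = 653 + 612565/4656 = 3652933/4656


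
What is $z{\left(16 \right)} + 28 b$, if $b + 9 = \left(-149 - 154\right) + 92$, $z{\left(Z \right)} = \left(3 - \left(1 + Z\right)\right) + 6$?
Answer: $-6168$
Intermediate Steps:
$z{\left(Z \right)} = 8 - Z$ ($z{\left(Z \right)} = \left(2 - Z\right) + 6 = 8 - Z$)
$b = -220$ ($b = -9 + \left(\left(-149 - 154\right) + 92\right) = -9 + \left(-303 + 92\right) = -9 - 211 = -220$)
$z{\left(16 \right)} + 28 b = \left(8 - 16\right) + 28 \left(-220\right) = \left(8 - 16\right) - 6160 = -8 - 6160 = -6168$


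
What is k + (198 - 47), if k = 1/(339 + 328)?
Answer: 100718/667 ≈ 151.00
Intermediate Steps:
k = 1/667 ≈ 0.0014993
k + (198 - 47) = 1/667 + (198 - 47) = 1/667 + 151 = 100718/667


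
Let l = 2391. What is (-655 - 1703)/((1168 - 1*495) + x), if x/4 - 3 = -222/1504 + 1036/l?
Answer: -1059939864/308426651 ≈ -3.4366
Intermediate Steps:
x = 5907767/449508 (x = 12 + 4*(-222/1504 + 1036/2391) = 12 + 4*(-222*1/1504 + 1036*(1/2391)) = 12 + 4*(-111/752 + 1036/2391) = 12 + 4*(513671/1798032) = 12 + 513671/449508 = 5907767/449508 ≈ 13.143)
(-655 - 1703)/((1168 - 1*495) + x) = (-655 - 1703)/((1168 - 1*495) + 5907767/449508) = -2358/((1168 - 495) + 5907767/449508) = -2358/(673 + 5907767/449508) = -2358/308426651/449508 = -2358*449508/308426651 = -1059939864/308426651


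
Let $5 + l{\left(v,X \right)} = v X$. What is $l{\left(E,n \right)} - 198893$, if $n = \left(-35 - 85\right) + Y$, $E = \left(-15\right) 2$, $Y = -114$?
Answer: $-191878$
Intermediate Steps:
$E = -30$
$n = -234$ ($n = \left(-35 - 85\right) - 114 = -120 - 114 = -234$)
$l{\left(v,X \right)} = -5 + X v$ ($l{\left(v,X \right)} = -5 + v X = -5 + X v$)
$l{\left(E,n \right)} - 198893 = \left(-5 - -7020\right) - 198893 = \left(-5 + 7020\right) - 198893 = 7015 - 198893 = -191878$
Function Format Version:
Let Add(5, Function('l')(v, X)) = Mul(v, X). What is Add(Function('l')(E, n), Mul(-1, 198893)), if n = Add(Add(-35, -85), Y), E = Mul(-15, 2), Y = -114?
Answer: -191878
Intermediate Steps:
E = -30
n = -234 (n = Add(Add(-35, -85), -114) = Add(-120, -114) = -234)
Function('l')(v, X) = Add(-5, Mul(X, v)) (Function('l')(v, X) = Add(-5, Mul(v, X)) = Add(-5, Mul(X, v)))
Add(Function('l')(E, n), Mul(-1, 198893)) = Add(Add(-5, Mul(-234, -30)), Mul(-1, 198893)) = Add(Add(-5, 7020), -198893) = Add(7015, -198893) = -191878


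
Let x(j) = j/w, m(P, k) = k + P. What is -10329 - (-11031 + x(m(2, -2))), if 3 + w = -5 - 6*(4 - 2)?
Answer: 702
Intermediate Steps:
w = -20 (w = -3 + (-5 - 6*(4 - 2)) = -3 + (-5 - 6*2) = -3 + (-5 - 12) = -3 - 17 = -20)
m(P, k) = P + k
x(j) = -j/20 (x(j) = j/(-20) = j*(-1/20) = -j/20)
-10329 - (-11031 + x(m(2, -2))) = -10329 - (-11031 - (2 - 2)/20) = -10329 - (-11031 - 1/20*0) = -10329 - (-11031 + 0) = -10329 - 1*(-11031) = -10329 + 11031 = 702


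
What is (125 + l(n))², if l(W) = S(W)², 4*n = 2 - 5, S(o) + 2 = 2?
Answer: 15625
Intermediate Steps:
S(o) = 0 (S(o) = -2 + 2 = 0)
n = -¾ (n = (2 - 5)/4 = (¼)*(-3) = -¾ ≈ -0.75000)
l(W) = 0 (l(W) = 0² = 0)
(125 + l(n))² = (125 + 0)² = 125² = 15625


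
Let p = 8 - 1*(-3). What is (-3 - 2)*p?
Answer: -55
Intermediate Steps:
p = 11 (p = 8 + 3 = 11)
(-3 - 2)*p = (-3 - 2)*11 = -5*11 = -55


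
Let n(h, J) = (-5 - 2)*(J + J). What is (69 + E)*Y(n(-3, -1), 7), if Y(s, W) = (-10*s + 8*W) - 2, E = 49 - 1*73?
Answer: -3870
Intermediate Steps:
n(h, J) = -14*J
E = -24 (E = 49 - 73 = -24)
Y(s, W) = -2 - 10*s + 8*W
(69 + E)*Y(n(-3, -1), 7) = (69 - 24)*(-2 - (-140)*(-1) + 8*7) = 45*(-2 - 10*14 + 56) = 45*(-2 - 140 + 56) = 45*(-86) = -3870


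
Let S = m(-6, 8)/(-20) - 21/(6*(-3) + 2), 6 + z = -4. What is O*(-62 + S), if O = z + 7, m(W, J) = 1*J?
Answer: 14661/80 ≈ 183.26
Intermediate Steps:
z = -10 (z = -6 - 4 = -10)
m(W, J) = J
S = 73/80 (S = 8/(-20) - 21/(6*(-3) + 2) = 8*(-1/20) - 21/(-18 + 2) = -2/5 - 21/(-16) = -2/5 - 21*(-1/16) = -2/5 + 21/16 = 73/80 ≈ 0.91250)
O = -3 (O = -10 + 7 = -3)
O*(-62 + S) = -3*(-62 + 73/80) = -3*(-4887/80) = 14661/80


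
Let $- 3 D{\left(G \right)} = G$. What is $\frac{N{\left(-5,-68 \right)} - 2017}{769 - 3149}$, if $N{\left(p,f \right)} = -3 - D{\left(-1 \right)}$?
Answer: $\frac{6061}{7140} \approx 0.84888$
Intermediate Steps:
$D{\left(G \right)} = - \frac{G}{3}$
$N{\left(p,f \right)} = - \frac{10}{3}$ ($N{\left(p,f \right)} = -3 - \left(- \frac{1}{3}\right) \left(-1\right) = -3 - \frac{1}{3} = - \frac{10}{3}$)
$\frac{N{\left(-5,-68 \right)} - 2017}{769 - 3149} = \frac{- \frac{10}{3} - 2017}{769 - 3149} = - \frac{6061}{3 \left(769 - 3149\right)} = - \frac{6061}{3 \left(-2380\right)} = \left(- \frac{6061}{3}\right) \left(- \frac{1}{2380}\right) = \frac{6061}{7140}$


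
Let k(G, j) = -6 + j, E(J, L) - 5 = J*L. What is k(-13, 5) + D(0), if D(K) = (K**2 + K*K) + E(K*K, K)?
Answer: 4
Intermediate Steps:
E(J, L) = 5 + J*L
D(K) = 5 + K**3 + 2*K**2 (D(K) = (K**2 + K*K) + (5 + (K*K)*K) = (K**2 + K**2) + (5 + K**2*K) = 2*K**2 + (5 + K**3) = 5 + K**3 + 2*K**2)
k(-13, 5) + D(0) = (-6 + 5) + (5 + 0**3 + 2*0**2) = -1 + (5 + 0 + 2*0) = -1 + (5 + 0 + 0) = -1 + 5 = 4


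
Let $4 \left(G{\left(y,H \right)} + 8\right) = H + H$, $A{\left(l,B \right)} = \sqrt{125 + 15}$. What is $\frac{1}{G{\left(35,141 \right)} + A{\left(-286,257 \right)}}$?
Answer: $\frac{50}{3013} - \frac{8 \sqrt{35}}{15065} \approx 0.013453$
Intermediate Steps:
$A{\left(l,B \right)} = 2 \sqrt{35}$ ($A{\left(l,B \right)} = \sqrt{140} = 2 \sqrt{35}$)
$G{\left(y,H \right)} = -8 + \frac{H}{2}$ ($G{\left(y,H \right)} = -8 + \frac{H + H}{4} = -8 + \frac{2 H}{4} = -8 + \frac{H}{2}$)
$\frac{1}{G{\left(35,141 \right)} + A{\left(-286,257 \right)}} = \frac{1}{\left(-8 + \frac{1}{2} \cdot 141\right) + 2 \sqrt{35}} = \frac{1}{\left(-8 + \frac{141}{2}\right) + 2 \sqrt{35}} = \frac{1}{\frac{125}{2} + 2 \sqrt{35}}$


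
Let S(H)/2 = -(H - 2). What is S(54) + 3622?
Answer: 3518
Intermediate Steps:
S(H) = 4 - 2*H (S(H) = 2*(-(H - 2)) = 2*(-(-2 + H)) = 2*(2 - H) = 4 - 2*H)
S(54) + 3622 = (4 - 2*54) + 3622 = (4 - 108) + 3622 = -104 + 3622 = 3518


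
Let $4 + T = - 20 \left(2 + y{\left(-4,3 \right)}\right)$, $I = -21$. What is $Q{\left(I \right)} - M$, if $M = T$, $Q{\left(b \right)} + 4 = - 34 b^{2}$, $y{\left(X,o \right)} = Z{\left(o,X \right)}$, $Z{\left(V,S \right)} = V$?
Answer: $-14894$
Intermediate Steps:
$y{\left(X,o \right)} = o$
$Q{\left(b \right)} = -4 - 34 b^{2}$
$T = -104$ ($T = -4 - 20 \left(2 + 3\right) = -4 - 100 = -104$)
$M = -104$
$Q{\left(I \right)} - M = \left(-4 - 34 \left(-21\right)^{2}\right) - -104 = \left(-4 - 14994\right) + 104 = -14998 + 104 = -14894$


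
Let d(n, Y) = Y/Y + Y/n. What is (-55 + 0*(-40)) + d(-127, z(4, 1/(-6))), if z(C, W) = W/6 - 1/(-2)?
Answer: -246905/4572 ≈ -54.004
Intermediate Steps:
z(C, W) = ½ + W/6 (z(C, W) = W*(⅙) - 1*(-½) = W/6 + ½ = ½ + W/6)
d(n, Y) = 1 + Y/n
(-55 + 0*(-40)) + d(-127, z(4, 1/(-6))) = (-55 + 0*(-40)) + ((½ + (⅙)/(-6)) - 127)/(-127) = (-55 + 0) - ((½ + (⅙)*(-⅙)) - 127)/127 = -55 - ((½ - 1/36) - 127)/127 = -55 - (17/36 - 127)/127 = -55 - 1/127*(-4555/36) = -55 + 4555/4572 = -246905/4572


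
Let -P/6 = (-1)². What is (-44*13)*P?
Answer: 3432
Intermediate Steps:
P = -6 (P = -6*(-1)² = -6*1 = -6)
(-44*13)*P = -44*13*(-6) = -572*(-6) = 3432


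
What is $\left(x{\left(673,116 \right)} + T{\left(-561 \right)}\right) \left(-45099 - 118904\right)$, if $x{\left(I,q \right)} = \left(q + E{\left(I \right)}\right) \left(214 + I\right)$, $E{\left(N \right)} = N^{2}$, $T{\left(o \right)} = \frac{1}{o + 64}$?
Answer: $- \frac{4679237648481466}{71} \approx -6.5905 \cdot 10^{13}$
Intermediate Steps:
$T{\left(o \right)} = \frac{1}{64 + o}$
$x{\left(I,q \right)} = \left(214 + I\right) \left(q + I^{2}\right)$ ($x{\left(I,q \right)} = \left(q + I^{2}\right) \left(214 + I\right) = \left(214 + I\right) \left(q + I^{2}\right)$)
$\left(x{\left(673,116 \right)} + T{\left(-561 \right)}\right) \left(-45099 - 118904\right) = \left(\left(673^{3} + 214 \cdot 116 + 214 \cdot 673^{2} + 673 \cdot 116\right) + \frac{1}{64 - 561}\right) \left(-45099 - 118904\right) = \left(\left(304821217 + 24824 + 214 \cdot 452929 + 78068\right) + \frac{1}{-497}\right) \left(-164003\right) = \left(\left(304821217 + 24824 + 96926806 + 78068\right) - \frac{1}{497}\right) \left(-164003\right) = \left(401850915 - \frac{1}{497}\right) \left(-164003\right) = \frac{199719904754}{497} \left(-164003\right) = - \frac{4679237648481466}{71}$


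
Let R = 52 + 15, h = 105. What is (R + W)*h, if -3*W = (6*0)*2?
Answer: 7035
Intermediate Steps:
W = 0 (W = -6*0*2/3 = -0*2 = -⅓*0 = 0)
R = 67
(R + W)*h = (67 + 0)*105 = 67*105 = 7035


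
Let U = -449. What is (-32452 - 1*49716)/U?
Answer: 82168/449 ≈ 183.00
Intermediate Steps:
(-32452 - 1*49716)/U = (-32452 - 1*49716)/(-449) = (-32452 - 49716)*(-1/449) = -82168*(-1/449) = 82168/449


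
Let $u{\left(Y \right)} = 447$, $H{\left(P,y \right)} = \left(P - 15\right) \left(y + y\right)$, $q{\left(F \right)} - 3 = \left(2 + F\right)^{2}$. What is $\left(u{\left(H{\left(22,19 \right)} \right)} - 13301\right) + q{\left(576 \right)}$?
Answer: $321233$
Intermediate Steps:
$q{\left(F \right)} = 3 + \left(2 + F\right)^{2}$
$H{\left(P,y \right)} = 2 y \left(-15 + P\right)$ ($H{\left(P,y \right)} = \left(-15 + P\right) 2 y = 2 y \left(-15 + P\right)$)
$\left(u{\left(H{\left(22,19 \right)} \right)} - 13301\right) + q{\left(576 \right)} = \left(447 - 13301\right) + \left(3 + \left(2 + 576\right)^{2}\right) = -12854 + \left(3 + 578^{2}\right) = -12854 + \left(3 + 334084\right) = -12854 + 334087 = 321233$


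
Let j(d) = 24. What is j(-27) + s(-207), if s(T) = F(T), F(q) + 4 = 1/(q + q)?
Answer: 8279/414 ≈ 19.998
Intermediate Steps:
F(q) = -4 + 1/(2*q) (F(q) = -4 + 1/(q + q) = -4 + 1/(2*q))
s(T) = -4 + 1/(2*T)
j(-27) + s(-207) = 24 + (-4 + (1/2)/(-207)) = 24 + (-4 + (1/2)*(-1/207)) = 24 + (-4 - 1/414) = 24 - 1657/414 = 8279/414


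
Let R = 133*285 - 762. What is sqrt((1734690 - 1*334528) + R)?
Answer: sqrt(1437305) ≈ 1198.9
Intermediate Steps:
R = 37143 (R = 37905 - 762 = 37143)
sqrt((1734690 - 1*334528) + R) = sqrt((1734690 - 1*334528) + 37143) = sqrt((1734690 - 334528) + 37143) = sqrt(1400162 + 37143) = sqrt(1437305)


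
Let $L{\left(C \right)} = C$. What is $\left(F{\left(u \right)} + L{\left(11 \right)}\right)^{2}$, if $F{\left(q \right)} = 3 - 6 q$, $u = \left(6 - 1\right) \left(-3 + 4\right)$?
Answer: $256$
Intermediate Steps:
$u = 5$ ($u = 5 \cdot 1 = 5$)
$F{\left(q \right)} = 3 - 6 q$
$\left(F{\left(u \right)} + L{\left(11 \right)}\right)^{2} = \left(\left(3 - 30\right) + 11\right)^{2} = \left(-27 + 11\right)^{2} = \left(-16\right)^{2} = 256$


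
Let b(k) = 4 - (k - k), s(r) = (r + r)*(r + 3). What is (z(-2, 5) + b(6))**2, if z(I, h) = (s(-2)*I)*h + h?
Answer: 2401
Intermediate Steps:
s(r) = 2*r*(3 + r) (s(r) = (2*r)*(3 + r) = 2*r*(3 + r))
z(I, h) = h - 4*I*h (z(I, h) = ((2*(-2)*(3 - 2))*I)*h + h = ((2*(-2)*1)*I)*h + h = (-4*I)*h + h = -4*I*h + h = h - 4*I*h)
b(k) = 4 (b(k) = 4 - 1*0 = 4 + 0 = 4)
(z(-2, 5) + b(6))**2 = (5*(1 - 4*(-2)) + 4)**2 = (5*(1 + 8) + 4)**2 = (5*9 + 4)**2 = (45 + 4)**2 = 49**2 = 2401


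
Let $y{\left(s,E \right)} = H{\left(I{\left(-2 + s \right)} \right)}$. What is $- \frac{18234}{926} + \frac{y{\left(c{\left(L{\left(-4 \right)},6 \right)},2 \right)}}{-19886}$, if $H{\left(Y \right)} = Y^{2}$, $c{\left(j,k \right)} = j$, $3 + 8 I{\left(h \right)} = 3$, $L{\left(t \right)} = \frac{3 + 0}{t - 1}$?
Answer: $- \frac{9117}{463} \approx -19.691$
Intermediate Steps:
$L{\left(t \right)} = \frac{3}{-1 + t}$
$I{\left(h \right)} = 0$ ($I{\left(h \right)} = - \frac{3}{8} + \frac{1}{8} \cdot 3 = - \frac{3}{8} + \frac{3}{8} = 0$)
$y{\left(s,E \right)} = 0$ ($y{\left(s,E \right)} = 0^{2} = 0$)
$- \frac{18234}{926} + \frac{y{\left(c{\left(L{\left(-4 \right)},6 \right)},2 \right)}}{-19886} = - \frac{18234}{926} + \frac{0}{-19886} = \left(-18234\right) \frac{1}{926} + 0 \left(- \frac{1}{19886}\right) = - \frac{9117}{463} + 0 = - \frac{9117}{463}$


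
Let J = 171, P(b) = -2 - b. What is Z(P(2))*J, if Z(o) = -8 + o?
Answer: -2052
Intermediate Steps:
Z(P(2))*J = (-8 + (-2 - 1*2))*171 = (-8 + (-2 - 2))*171 = (-8 - 4)*171 = -12*171 = -2052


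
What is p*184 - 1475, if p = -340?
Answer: -64035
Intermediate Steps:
p*184 - 1475 = -340*184 - 1475 = -62560 - 1475 = -64035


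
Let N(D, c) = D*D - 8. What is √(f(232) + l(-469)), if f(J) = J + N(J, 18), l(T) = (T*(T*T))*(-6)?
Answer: 3*√68780478 ≈ 24880.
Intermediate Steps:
N(D, c) = -8 + D² (N(D, c) = D² - 8 = -8 + D²)
l(T) = -6*T³ (l(T) = (T*T²)*(-6) = T³*(-6) = -6*T³)
f(J) = -8 + J + J² (f(J) = J + (-8 + J²) = -8 + J + J²)
√(f(232) + l(-469)) = √((-8 + 232 + 232²) - 6*(-469)³) = √((-8 + 232 + 53824) - 6*(-103161709)) = √(54048 + 618970254) = √619024302 = 3*√68780478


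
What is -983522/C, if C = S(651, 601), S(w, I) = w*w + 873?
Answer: -491761/212337 ≈ -2.3159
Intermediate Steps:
S(w, I) = 873 + w² (S(w, I) = w² + 873 = 873 + w²)
C = 424674 (C = 873 + 651² = 873 + 423801 = 424674)
-983522/C = -983522/424674 = -983522*1/424674 = -491761/212337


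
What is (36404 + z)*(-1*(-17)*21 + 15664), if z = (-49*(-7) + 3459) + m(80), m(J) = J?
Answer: 645422006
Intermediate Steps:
z = 3882 (z = (-49*(-7) + 3459) + 80 = (343 + 3459) + 80 = 3802 + 80 = 3882)
(36404 + z)*(-1*(-17)*21 + 15664) = (36404 + 3882)*(-1*(-17)*21 + 15664) = 40286*(17*21 + 15664) = 40286*(357 + 15664) = 40286*16021 = 645422006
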